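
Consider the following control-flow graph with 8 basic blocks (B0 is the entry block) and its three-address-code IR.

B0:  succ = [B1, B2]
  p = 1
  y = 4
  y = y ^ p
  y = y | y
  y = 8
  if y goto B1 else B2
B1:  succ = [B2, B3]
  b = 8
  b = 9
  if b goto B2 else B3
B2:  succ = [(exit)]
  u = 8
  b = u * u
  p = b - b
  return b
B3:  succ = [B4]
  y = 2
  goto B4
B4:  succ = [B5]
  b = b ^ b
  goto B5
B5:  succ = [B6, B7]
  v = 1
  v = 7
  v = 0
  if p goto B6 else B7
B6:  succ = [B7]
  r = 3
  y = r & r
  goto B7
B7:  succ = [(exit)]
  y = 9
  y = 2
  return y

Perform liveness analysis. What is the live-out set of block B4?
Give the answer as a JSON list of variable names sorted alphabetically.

Answer: ["p"]

Working:
def/use:
  B0: {p,y} / ∅
  B1: {b} / ∅
  B2: {b,p,u} / ∅
  B3: {y} / ∅
  B4: {b} / {b}
  B5: {v} / {p}
  B6: {r,y} / ∅
  B7: {y} / ∅

Liveness:
  B0 li=∅ lo={p}
  B1 li={p} lo={b,p}
  B2 li=∅ lo=∅
  B3 li={b,p} lo={b,p}
  B4 li={b,p} lo={p}
  B5 li={p} lo=∅
  B6 li=∅ lo=∅
  B7 li=∅ lo=∅

live-out(B4) = ["p"]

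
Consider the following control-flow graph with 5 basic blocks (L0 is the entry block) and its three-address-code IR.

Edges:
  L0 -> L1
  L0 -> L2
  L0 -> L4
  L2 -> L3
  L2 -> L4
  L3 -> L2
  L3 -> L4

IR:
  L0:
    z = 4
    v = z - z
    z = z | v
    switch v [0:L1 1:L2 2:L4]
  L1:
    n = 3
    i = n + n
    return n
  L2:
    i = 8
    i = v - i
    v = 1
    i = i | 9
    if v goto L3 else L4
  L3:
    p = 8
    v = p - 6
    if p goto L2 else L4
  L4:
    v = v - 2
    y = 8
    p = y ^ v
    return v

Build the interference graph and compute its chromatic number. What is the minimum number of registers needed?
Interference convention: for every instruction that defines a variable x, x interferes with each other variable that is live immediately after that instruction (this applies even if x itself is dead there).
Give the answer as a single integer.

Answer: 2

Working:
def/use:
  L0: def={v,z} ue=∅
  L1: def={i,n} ue=∅
  L2: def={i,v} ue={v}
  L3: def={p,v} ue=∅
  L4: def={p,v,y} ue={v}

Backward fixpoint:
  L0 li=∅ lo={v}
  L1 li=∅ lo=∅
  L2 li={v} lo={v}
  L3 li=∅ lo={v}
  L4 li={v} lo=∅

Interfere edges:
  i: {n,v}
  n: {i}
  p: {v}
  v: {i,p,y,z}
  y: {v}
  z: {v}

Colouring:
  lower bound: {i,n} mutually conflict ⇒ χ ≥ 2
  2-colouring: c0={n,v}  c1={i,p,y,z}
  χ = 2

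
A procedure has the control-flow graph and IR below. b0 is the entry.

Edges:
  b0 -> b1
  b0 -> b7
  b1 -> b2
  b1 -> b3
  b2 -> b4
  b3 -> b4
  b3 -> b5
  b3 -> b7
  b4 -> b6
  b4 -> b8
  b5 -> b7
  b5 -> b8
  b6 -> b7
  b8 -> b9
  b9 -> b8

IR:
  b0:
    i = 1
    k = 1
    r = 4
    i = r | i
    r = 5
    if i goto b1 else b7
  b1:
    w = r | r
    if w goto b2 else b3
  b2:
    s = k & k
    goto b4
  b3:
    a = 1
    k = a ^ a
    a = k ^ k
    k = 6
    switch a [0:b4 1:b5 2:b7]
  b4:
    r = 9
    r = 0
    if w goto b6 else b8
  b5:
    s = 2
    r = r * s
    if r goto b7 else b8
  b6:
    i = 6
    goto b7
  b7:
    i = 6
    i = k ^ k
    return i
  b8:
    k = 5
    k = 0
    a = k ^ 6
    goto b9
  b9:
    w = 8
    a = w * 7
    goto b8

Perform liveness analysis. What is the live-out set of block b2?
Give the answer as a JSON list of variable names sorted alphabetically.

Block summaries:
  b0 def {i,k,r} use ∅
  b1 def {w} use {r}
  b2 def {s} use {k}
  b3 def {a,k} use ∅
  b4 def {r} use {w}
  b5 def {r,s} use {r}
  b6 def {i} use ∅
  b7 def {i} use {k}
  b8 def {a,k} use ∅
  b9 def {a,w} use ∅

Live sets:
  live b0: ∅→{k,r}
  live b1: {k,r}→{k,r,w}
  live b2: {k,w}→{k,w}
  live b3: {r,w}→{k,r,w}
  live b4: {k,w}→{k}
  live b5: {k,r}→{k}
  live b6: {k}→{k}
  live b7: {k}→∅
  live b8: ∅→∅
  live b9: ∅→∅

live-out(b2) = ["k", "w"]

Answer: ["k", "w"]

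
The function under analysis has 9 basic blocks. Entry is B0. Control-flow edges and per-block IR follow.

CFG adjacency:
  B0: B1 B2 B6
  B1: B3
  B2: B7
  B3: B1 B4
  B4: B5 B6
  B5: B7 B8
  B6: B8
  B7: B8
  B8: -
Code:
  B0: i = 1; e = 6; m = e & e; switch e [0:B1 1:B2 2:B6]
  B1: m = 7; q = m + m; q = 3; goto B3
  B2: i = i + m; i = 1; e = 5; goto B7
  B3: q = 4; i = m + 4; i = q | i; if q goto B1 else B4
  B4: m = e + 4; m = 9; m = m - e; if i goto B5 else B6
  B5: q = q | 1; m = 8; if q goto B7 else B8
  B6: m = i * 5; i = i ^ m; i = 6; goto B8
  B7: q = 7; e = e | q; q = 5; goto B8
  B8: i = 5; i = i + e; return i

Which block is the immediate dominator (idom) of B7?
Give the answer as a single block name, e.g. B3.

Answer: B0

Working:
idom tree: B1←B0 B2←B0 B3←B1 B4←B3 B5←B4 B6←B0 B7←B0 B8←B0
Dom at joins:
  B1: preds {B0,B3}: {B0} ∩ {B0,B1,B3} = {B0}; idom=B0
  B6: preds {B0,B4}: {B0} ∩ {B0,B1,B3,B4} = {B0}; idom=B0
  B7: preds {B2,B5}: {B0,B2} ∩ {B0,B1,B3,B4,B5} = {B0}; idom=B0
  B8: preds {B5,B6,B7}: {B0,B1,B3,B4,B5} ∩ {B0,B6} ∩ {B0,B7} = {B0}; idom=B0

idom(B7) = B0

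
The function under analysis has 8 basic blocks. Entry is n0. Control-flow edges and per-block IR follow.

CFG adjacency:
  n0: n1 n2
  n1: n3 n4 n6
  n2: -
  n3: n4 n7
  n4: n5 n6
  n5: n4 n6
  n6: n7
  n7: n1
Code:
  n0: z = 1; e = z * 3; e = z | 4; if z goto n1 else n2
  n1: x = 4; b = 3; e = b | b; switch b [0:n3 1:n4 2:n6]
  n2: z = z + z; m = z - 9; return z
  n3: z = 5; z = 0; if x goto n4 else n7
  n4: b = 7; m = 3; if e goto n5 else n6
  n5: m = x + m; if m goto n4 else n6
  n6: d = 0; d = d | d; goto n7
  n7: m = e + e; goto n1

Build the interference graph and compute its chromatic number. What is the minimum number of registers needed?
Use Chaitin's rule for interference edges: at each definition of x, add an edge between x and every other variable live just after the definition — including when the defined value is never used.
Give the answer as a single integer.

Block summaries:
  n0 def {e,z} use ∅
  n1 def {b,e,x} use ∅
  n2 def {m,z} use {z}
  n3 def {z} use {x}
  n4 def {b,m} use {e}
  n5 def {m} use {m,x}
  n6 def {d} use ∅
  n7 def {m} use {e}

Live sets:
  live n0: ∅→{z}
  live n1: ∅→{e,x}
  live n2: {z}→∅
  live n3: {e,x}→{e,x}
  live n4: {e,x}→{e,m,x}
  live n5: {e,m,x}→{e,x}
  live n6: {e}→{e}
  live n7: {e}→∅

Conflict graph:
  b↔{e,x}
  d↔{e}
  e↔{b,d,m,x,z}
  m↔{e,x,z}
  x↔{b,e,m,z}
  z↔{e,m,x}

Registers:
  clique {e,m,x,z} ⇒ need ≥ 4
  4-colouring: r0={e}  r1={d,x}  r2={b,m}  r3={z}
  χ = 4

Answer: 4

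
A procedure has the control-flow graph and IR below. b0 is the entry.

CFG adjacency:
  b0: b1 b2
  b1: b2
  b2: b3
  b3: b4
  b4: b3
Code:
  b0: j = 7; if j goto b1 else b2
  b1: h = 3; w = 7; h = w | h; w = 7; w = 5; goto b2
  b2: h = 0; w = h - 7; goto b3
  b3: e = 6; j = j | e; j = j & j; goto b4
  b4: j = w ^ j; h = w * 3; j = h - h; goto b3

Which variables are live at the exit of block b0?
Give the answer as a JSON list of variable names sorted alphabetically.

Answer: ["j"]

Working:
Block summaries:
  b0 def {j} use ∅
  b1 def {h,w} use ∅
  b2 def {h,w} use ∅
  b3 def {e,j} use {j}
  b4 def {h,j} use {j,w}

Backward fixpoint:
  b0: in=∅ out={j}
  b1: in={j} out={j}
  b2: in={j} out={j,w}
  b3: in={j,w} out={j,w}
  b4: in={j,w} out={j,w}

live-out(b0) = ["j"]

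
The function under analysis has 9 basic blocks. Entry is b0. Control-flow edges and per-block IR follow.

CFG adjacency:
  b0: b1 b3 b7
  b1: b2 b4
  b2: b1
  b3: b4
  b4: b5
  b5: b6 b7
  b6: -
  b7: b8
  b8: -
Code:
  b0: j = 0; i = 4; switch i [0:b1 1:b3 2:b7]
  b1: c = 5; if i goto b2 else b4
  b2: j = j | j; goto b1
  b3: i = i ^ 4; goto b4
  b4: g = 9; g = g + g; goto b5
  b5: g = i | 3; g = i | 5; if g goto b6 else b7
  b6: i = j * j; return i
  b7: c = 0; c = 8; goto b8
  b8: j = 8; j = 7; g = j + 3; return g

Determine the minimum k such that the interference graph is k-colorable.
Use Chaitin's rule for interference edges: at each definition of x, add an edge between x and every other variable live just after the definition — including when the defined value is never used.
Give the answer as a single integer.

Block summaries:
  b0: {i,j} / ∅
  b1: {c} / {i}
  b2: {j} / {j}
  b3: {i} / {i}
  b4: {g} / ∅
  b5: {g} / {i}
  b6: {i} / {j}
  b7: {c} / ∅
  b8: {g,j} / ∅

Backward fixpoint:
  b0 li=∅ lo={i,j}
  b1 li={i,j} lo={i,j}
  b2 li={i,j} lo={i,j}
  b3 li={i,j} lo={i,j}
  b4 li={i,j} lo={i,j}
  b5 li={i,j} lo={j}
  b6 li={j} lo=∅
  b7 li=∅ lo=∅
  b8 li=∅ lo=∅

Interference:
  c: {i,j}
  g: {i,j}
  i: {c,g,j}
  j: {c,g,i}

Registers:
  lower bound: {c,i,j} mutually conflict ⇒ χ ≥ 3
  assign c→R2 g→R2 i→R0 j→R1 — no edge inside a register ⇒ χ ≤ 3
  χ = 3

Answer: 3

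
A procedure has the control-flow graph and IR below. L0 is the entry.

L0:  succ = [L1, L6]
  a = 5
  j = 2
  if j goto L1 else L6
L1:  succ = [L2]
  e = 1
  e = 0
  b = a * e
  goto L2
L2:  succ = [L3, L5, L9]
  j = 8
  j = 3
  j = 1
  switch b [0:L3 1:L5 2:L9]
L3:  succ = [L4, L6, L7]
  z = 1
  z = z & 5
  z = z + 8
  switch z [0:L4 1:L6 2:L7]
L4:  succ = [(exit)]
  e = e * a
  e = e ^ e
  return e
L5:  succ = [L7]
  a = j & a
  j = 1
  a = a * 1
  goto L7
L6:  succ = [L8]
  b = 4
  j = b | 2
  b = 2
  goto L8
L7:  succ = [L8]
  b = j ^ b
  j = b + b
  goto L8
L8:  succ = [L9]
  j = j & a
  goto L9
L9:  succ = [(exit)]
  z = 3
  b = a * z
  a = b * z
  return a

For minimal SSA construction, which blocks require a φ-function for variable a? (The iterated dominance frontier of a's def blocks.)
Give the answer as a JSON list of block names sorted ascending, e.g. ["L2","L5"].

Answer: ["L7", "L8", "L9"]

Working:
idom tree: L1←L0 L2←L1 L3←L2 L4←L3 L5←L2 L6←L0 L7←L2 L8←L0 L9←L0
Join-block Dom:
  L6: preds {L0,L3}: {L0} ∩ {L0,L1,L2,L3} = {L0}; idom=L0
  L7: preds {L3,L5}: {L0,L1,L2,L3} ∩ {L0,L1,L2,L5} = {L0,L1,L2}; idom=L2
  L8: preds {L6,L7}: {L0,L6} ∩ {L0,L1,L2,L7} = {L0}; idom=L0
  L9: preds {L2,L8}: {L0,L1,L2} ∩ {L0,L8} = {L0}; idom=L0

Frontier:
  join L6 pred L0: · stop@L0
  join L6 pred L3: L3→L2→L1 stop@L0
  join L7 pred L3: L3 stop@L2
  join L7 pred L5: L5 stop@L2
  join L8 pred L6: L6 stop@L0
  join L8 pred L7: L7→L2→L1 stop@L0
  join L9 pred L2: L2→L1 stop@L0
  join L9 pred L8: L8 stop@L0
  L0: DF=∅
  L1: DF={L6,L8,L9}
  L2: DF={L6,L8,L9}
  L3: DF={L6,L7}
  L4: DF=∅
  L5: DF={L7}
  L6: DF={L8}
  L7: DF={L8}
  L8: DF={L9}
  L9: DF=∅

φ for a: defs {L0,L5,L9}
  DF⁺ = {L7,L8,L9}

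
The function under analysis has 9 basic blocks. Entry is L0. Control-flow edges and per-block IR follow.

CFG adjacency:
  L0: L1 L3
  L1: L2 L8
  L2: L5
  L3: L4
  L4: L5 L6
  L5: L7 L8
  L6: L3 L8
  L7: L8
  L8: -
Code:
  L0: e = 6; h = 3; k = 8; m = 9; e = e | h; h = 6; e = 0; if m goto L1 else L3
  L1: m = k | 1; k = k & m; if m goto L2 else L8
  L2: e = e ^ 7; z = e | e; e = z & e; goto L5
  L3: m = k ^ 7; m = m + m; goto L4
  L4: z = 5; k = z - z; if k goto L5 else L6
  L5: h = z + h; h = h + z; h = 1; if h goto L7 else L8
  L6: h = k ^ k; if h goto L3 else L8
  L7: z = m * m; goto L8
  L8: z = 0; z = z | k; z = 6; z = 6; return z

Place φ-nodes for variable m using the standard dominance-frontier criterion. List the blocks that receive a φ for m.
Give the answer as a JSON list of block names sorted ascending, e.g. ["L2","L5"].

Answer: ["L3", "L5", "L8"]

Working:
idom tree: L1←L0 L2←L1 L3←L0 L4←L3 L5←L0 L6←L4 L7←L5 L8←L0
Join-block Dom:
  L3: preds {L0,L6}: {L0} ∩ {L0,L3,L4,L6} = {L0}; idom=L0
  L5: preds {L2,L4}: {L0,L1,L2} ∩ {L0,L3,L4} = {L0}; idom=L0
  L8: preds {L1,L5,L6,L7}: {L0,L1} ∩ {L0,L5} ∩ {L0,L3,L4,L6} ∩ {L0,L5,L7} = {L0}; idom=L0

Frontier:
  join L3 pred L0: · stop@L0
  join L3 pred L6: L6→L4→L3 stop@L0
  join L5 pred L2: L2→L1 stop@L0
  join L5 pred L4: L4→L3 stop@L0
  join L8 pred L1: L1 stop@L0
  join L8 pred L5: L5 stop@L0
  join L8 pred L6: L6→L4→L3 stop@L0
  join L8 pred L7: L7→L5 stop@L0
  L0 → ∅
  L1 → {L5,L8}
  L2 → {L5}
  L3 → {L3,L5,L8}
  L4 → {L3,L5,L8}
  L5 → {L8}
  L6 → {L3,L8}
  L7 → {L8}
  L8 → ∅

φ for m: defs {L0,L1,L3}
  DF⁺ = {L3,L5,L8}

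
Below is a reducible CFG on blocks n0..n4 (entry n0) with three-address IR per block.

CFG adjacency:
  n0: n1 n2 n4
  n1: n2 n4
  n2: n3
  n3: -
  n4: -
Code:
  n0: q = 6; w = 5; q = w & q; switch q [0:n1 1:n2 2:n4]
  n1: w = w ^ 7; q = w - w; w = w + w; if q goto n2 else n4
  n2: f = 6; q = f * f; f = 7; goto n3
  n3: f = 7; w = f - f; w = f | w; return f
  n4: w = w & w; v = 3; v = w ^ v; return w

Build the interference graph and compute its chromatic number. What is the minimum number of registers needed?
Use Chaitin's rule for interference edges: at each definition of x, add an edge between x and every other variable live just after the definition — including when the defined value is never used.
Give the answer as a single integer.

Answer: 2

Analysis:
def/use:
  n0 def {q,w} use ∅
  n1 def {q,w} use {w}
  n2 def {f,q} use ∅
  n3 def {f,w} use ∅
  n4 def {v,w} use {w}

Backward fixpoint:
  live n0: ∅→{w}
  live n1: {w}→{w}
  live n2: ∅→∅
  live n3: ∅→∅
  live n4: {w}→∅

Interfere edges:
  f: {w}
  q: {w}
  v: {w}
  w: {f,q,v}

Colouring:
  lower bound: {f,w} mutually conflict ⇒ χ ≥ 2
  2-colouring: R0={w}  R1={f,q,v}
  χ = 2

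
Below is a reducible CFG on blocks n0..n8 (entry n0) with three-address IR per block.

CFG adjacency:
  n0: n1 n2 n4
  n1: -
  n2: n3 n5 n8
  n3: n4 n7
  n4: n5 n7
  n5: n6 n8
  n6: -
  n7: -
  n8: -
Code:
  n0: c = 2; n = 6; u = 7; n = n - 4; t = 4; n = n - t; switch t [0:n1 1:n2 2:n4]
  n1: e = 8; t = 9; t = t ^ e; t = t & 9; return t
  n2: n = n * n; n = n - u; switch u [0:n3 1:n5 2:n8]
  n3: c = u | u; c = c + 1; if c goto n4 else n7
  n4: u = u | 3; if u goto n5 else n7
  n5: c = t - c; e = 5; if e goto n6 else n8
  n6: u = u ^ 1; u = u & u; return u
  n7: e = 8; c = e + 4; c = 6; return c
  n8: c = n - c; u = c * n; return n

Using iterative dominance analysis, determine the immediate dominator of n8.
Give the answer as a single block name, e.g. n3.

Answer: n0

Derivation:
idom tree: n1←n0 n2←n0 n3←n2 n4←n0 n5←n0 n6←n5 n7←n0 n8←n0
Join-block Dom:
  n4: preds {n0,n3}: {n0} ∩ {n0,n2,n3} = {n0}; idom=n0
  n5: preds {n2,n4}: {n0,n2} ∩ {n0,n4} = {n0}; idom=n0
  n7: preds {n3,n4}: {n0,n2,n3} ∩ {n0,n4} = {n0}; idom=n0
  n8: preds {n2,n5}: {n0,n2} ∩ {n0,n5} = {n0}; idom=n0

idom(n8) = n0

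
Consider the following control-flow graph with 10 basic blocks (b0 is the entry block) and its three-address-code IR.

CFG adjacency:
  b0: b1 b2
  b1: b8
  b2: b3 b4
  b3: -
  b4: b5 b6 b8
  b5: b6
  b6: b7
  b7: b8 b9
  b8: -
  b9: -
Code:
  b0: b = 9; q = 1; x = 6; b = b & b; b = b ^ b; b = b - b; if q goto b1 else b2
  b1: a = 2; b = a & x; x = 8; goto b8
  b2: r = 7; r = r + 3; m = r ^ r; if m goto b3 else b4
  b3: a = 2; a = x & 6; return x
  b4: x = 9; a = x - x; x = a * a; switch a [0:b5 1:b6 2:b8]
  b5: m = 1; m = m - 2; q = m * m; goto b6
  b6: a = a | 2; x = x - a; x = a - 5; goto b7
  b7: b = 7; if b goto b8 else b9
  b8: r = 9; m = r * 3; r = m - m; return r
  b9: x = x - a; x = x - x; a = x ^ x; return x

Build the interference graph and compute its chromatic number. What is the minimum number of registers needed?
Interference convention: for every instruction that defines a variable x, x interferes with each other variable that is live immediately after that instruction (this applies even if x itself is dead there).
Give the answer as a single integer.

Per-block:
  b0: {b,q,x} / ∅
  b1: {a,b,x} / {x}
  b2: {m,r} / ∅
  b3: {a} / {x}
  b4: {a,x} / ∅
  b5: {m,q} / ∅
  b6: {a,x} / {a,x}
  b7: {b} / ∅
  b8: {m,r} / ∅
  b9: {a,x} / {a,x}

Liveness:
  live b0: ∅→{x}
  live b1: {x}→∅
  live b2: {x}→{x}
  live b3: {x}→∅
  live b4: ∅→{a,x}
  live b5: {a,x}→{a,x}
  live b6: {a,x}→{a,x}
  live b7: {a,x}→{a,x}
  live b8: ∅→∅
  live b9: {a,x}→∅

Conflict graph:
  a — {b,m,q,x}
  b — {a,q,x}
  m — {a,x}
  q — {a,b,x}
  r — {x}
  x — {a,b,m,q,r}

Colouring:
  clique {a,b,q,x} ⇒ need ≥ 4
  4-colouring: r0={x}  r1={a,r}  r2={b,m}  r3={q}
  χ = 4

Answer: 4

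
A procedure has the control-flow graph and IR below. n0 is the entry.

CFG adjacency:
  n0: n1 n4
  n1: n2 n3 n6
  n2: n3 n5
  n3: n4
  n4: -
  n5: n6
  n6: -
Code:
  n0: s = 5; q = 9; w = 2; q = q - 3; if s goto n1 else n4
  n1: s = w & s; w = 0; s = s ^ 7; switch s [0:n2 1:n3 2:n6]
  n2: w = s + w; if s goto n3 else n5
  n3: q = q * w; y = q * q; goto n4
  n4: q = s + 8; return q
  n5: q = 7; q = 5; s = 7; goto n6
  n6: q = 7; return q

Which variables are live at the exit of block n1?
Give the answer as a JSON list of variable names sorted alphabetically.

Answer: ["q", "s", "w"]

Analysis:
def/use:
  n0 def {q,s,w} use ∅
  n1 def {s,w} use {s,w}
  n2 def {w} use {s,w}
  n3 def {q,y} use {q,w}
  n4 def {q} use {s}
  n5 def {q,s} use ∅
  n6 def {q} use ∅

Live sets:
  n0: in=∅ out={q,s,w}
  n1: in={q,s,w} out={q,s,w}
  n2: in={q,s,w} out={q,s,w}
  n3: in={q,s,w} out={s}
  n4: in={s} out=∅
  n5: in=∅ out=∅
  n6: in=∅ out=∅

live-out(n1) = ["q", "s", "w"]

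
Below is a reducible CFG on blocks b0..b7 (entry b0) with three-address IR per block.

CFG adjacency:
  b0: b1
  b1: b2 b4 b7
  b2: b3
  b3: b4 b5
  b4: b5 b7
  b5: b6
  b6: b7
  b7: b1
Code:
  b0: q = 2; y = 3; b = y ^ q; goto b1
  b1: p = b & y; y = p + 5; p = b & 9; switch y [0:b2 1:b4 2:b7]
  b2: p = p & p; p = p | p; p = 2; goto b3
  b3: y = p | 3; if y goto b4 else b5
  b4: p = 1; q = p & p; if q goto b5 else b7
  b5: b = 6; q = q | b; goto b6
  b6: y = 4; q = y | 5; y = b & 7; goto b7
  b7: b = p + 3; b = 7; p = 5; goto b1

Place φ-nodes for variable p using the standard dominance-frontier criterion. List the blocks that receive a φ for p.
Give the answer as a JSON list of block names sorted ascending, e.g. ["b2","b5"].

idom tree: b1←b0 b2←b1 b3←b2 b4←b1 b5←b1 b6←b5 b7←b1
Join-block Dom:
  b1: preds {b0,b7}: {b0} ∩ {b0,b1,b7} = {b0}; idom=b0
  b4: preds {b1,b3}: {b0,b1} ∩ {b0,b1,b2,b3} = {b0,b1}; idom=b1
  b5: preds {b3,b4}: {b0,b1,b2,b3} ∩ {b0,b1,b4} = {b0,b1}; idom=b1
  b7: preds {b1,b4,b6}: {b0,b1} ∩ {b0,b1,b4} ∩ {b0,b1,b5,b6} = {b0,b1}; idom=b1

Frontier:
  join b1 pred b0: · stop@b0
  join b1 pred b7: b7→b1 stop@b0
  join b4 pred b1: · stop@b1
  join b4 pred b3: b3→b2 stop@b1
  join b5 pred b3: b3→b2 stop@b1
  join b5 pred b4: b4 stop@b1
  join b7 pred b1: · stop@b1
  join b7 pred b4: b4 stop@b1
  join b7 pred b6: b6→b5 stop@b1
  b0: DF=∅
  b1: DF={b1}
  b2: DF={b4,b5}
  b3: DF={b4,b5}
  b4: DF={b5,b7}
  b5: DF={b7}
  b6: DF={b7}
  b7: DF={b1}

φ for p: defs {b1,b2,b4,b7}
  DF⁺ = {b1,b4,b5,b7}

Answer: ["b1", "b4", "b5", "b7"]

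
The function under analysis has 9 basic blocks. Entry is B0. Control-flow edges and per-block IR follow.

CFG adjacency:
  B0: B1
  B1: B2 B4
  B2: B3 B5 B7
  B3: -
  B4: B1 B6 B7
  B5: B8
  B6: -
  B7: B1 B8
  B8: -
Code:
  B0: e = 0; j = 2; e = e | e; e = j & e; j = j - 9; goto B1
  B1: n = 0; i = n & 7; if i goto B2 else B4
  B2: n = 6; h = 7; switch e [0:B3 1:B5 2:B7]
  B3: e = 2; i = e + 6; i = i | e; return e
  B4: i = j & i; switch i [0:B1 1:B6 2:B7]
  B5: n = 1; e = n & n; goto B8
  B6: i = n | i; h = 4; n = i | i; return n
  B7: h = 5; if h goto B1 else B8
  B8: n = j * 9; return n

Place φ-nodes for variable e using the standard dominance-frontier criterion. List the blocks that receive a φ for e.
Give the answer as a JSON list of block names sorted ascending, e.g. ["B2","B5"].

idom tree: B1←B0 B2←B1 B3←B2 B4←B1 B5←B2 B6←B4 B7←B1 B8←B1
Dom at joins:
  B1: preds {B0,B4,B7}: {B0} ∩ {B0,B1,B4} ∩ {B0,B1,B7} = {B0}; idom=B0
  B7: preds {B2,B4}: {B0,B1,B2} ∩ {B0,B1,B4} = {B0,B1}; idom=B1
  B8: preds {B5,B7}: {B0,B1,B2,B5} ∩ {B0,B1,B7} = {B0,B1}; idom=B1

Frontier:
  join B1 pred B0: · stop@B0
  join B1 pred B4: B4→B1 stop@B0
  join B1 pred B7: B7→B1 stop@B0
  join B7 pred B2: B2 stop@B1
  join B7 pred B4: B4 stop@B1
  join B8 pred B5: B5→B2 stop@B1
  join B8 pred B7: B7 stop@B1
  B0: DF=∅
  B1: DF={B1}
  B2: DF={B7,B8}
  B3: DF=∅
  B4: DF={B1,B7}
  B5: DF={B8}
  B6: DF=∅
  B7: DF={B1,B8}
  B8: DF=∅

φ for e: defs {B0,B3,B5}
  DF⁺ = {B8}

Answer: ["B8"]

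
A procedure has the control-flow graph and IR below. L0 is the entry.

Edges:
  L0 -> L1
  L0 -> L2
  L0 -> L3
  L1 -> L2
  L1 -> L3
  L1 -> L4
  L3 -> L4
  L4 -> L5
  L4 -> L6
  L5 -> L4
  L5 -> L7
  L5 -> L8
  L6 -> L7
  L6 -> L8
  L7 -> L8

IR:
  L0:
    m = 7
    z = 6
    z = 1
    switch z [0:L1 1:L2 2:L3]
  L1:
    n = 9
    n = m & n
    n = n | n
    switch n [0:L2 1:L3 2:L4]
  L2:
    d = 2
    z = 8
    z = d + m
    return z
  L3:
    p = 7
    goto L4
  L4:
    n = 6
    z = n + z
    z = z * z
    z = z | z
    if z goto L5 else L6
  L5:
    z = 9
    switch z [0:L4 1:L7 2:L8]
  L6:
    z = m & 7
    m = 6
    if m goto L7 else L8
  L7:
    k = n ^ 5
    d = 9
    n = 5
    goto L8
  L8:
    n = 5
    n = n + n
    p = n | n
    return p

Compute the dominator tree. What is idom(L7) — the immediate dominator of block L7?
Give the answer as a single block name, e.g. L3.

idom tree: L1←L0 L2←L0 L3←L0 L4←L0 L5←L4 L6←L4 L7←L4 L8←L4
Dom at joins:
  L2: preds {L0,L1}: {L0} ∩ {L0,L1} = {L0}; idom=L0
  L3: preds {L0,L1}: {L0} ∩ {L0,L1} = {L0}; idom=L0
  L4: preds {L1,L3,L5}: {L0,L1} ∩ {L0,L3} ∩ {L0,L4,L5} = {L0}; idom=L0
  L7: preds {L5,L6}: {L0,L4,L5} ∩ {L0,L4,L6} = {L0,L4}; idom=L4
  L8: preds {L5,L6,L7}: {L0,L4,L5} ∩ {L0,L4,L6} ∩ {L0,L4,L7} = {L0,L4}; idom=L4

idom(L7) = L4

Answer: L4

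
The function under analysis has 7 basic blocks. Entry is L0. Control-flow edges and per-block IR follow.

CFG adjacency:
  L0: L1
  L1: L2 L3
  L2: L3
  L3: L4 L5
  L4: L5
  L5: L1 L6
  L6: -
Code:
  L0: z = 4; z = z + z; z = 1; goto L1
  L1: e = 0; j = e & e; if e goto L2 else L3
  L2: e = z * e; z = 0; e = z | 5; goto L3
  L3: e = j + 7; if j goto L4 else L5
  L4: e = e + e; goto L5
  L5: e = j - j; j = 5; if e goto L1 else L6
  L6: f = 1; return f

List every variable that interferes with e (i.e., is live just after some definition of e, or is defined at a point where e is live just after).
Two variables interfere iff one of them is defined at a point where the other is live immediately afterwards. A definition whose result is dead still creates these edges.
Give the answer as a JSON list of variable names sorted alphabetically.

Per-block:
  L0: def={z} ue=∅
  L1: def={e,j} ue=∅
  L2: def={e,z} ue={e,z}
  L3: def={e} ue={j}
  L4: def={e} ue={e}
  L5: def={e,j} ue={j}
  L6: def={f} ue=∅

Live sets:
  live L0: ∅→{z}
  live L1: {z}→{e,j,z}
  live L2: {e,j,z}→{j,z}
  live L3: {j,z}→{e,j,z}
  live L4: {e,j,z}→{j,z}
  live L5: {j,z}→{z}
  live L6: ∅→∅

Interference:
  e↔{j,z}
  f↔∅
  j↔{e,z}
  z↔{e,j}

N(e) = ["j", "z"]

Answer: ["j", "z"]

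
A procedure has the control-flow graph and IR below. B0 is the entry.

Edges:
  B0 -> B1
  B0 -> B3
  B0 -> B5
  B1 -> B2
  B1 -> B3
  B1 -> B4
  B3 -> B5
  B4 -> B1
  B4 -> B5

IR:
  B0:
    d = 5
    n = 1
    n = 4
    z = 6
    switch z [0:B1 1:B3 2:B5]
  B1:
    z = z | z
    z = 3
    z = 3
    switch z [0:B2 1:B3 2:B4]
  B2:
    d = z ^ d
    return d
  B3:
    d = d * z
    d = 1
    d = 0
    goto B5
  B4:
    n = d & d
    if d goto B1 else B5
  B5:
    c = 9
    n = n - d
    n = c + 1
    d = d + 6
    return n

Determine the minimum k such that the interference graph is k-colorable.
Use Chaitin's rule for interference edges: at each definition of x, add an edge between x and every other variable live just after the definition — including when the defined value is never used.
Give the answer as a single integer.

Per-block:
  B0: def={d,n,z} ue=∅
  B1: def={z} ue={z}
  B2: def={d} ue={d,z}
  B3: def={d} ue={d,z}
  B4: def={n} ue={d}
  B5: def={c,d,n} ue={d,n}

Liveness:
  B0: in=∅ out={d,n,z}
  B1: in={d,n,z} out={d,n,z}
  B2: in={d,z} out=∅
  B3: in={d,n,z} out={d,n}
  B4: in={d,z} out={d,n,z}
  B5: in={d,n} out=∅

Interfere edges:
  c↔{d,n}
  d↔{c,n,z}
  n↔{c,d,z}
  z↔{d,n}

Colouring:
  lower bound: {c,d,n} mutually conflict ⇒ χ ≥ 3
  assign c→c2 d→c0 n→c1 z→c2 — no edge inside a register ⇒ χ ≤ 3
  χ = 3

Answer: 3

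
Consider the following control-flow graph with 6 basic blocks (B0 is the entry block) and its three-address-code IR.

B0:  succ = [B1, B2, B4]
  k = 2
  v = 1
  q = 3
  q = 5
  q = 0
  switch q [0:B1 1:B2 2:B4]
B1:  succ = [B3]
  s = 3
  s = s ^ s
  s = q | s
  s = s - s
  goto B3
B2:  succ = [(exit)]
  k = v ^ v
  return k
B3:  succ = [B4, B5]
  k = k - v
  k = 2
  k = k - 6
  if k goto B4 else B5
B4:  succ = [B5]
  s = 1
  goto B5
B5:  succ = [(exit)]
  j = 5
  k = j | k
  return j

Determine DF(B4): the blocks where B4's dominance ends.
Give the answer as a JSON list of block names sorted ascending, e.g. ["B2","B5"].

Answer: ["B5"]

Working:
idom tree: B1←B0 B2←B0 B3←B1 B4←B0 B5←B0
Join-block Dom:
  B4: preds {B0,B3}: {B0} ∩ {B0,B1,B3} = {B0}; idom=B0
  B5: preds {B3,B4}: {B0,B1,B3} ∩ {B0,B4} = {B0}; idom=B0

Frontier:
  join B4 pred B0: · stop@B0
  join B4 pred B3: B3→B1 stop@B0
  join B5 pred B3: B3→B1 stop@B0
  join B5 pred B4: B4 stop@B0
  DF(B0)=∅
  DF(B1)={B4,B5}
  DF(B2)=∅
  DF(B3)={B4,B5}
  DF(B4)={B5}
  DF(B5)=∅

DF(B4) = ["B5"]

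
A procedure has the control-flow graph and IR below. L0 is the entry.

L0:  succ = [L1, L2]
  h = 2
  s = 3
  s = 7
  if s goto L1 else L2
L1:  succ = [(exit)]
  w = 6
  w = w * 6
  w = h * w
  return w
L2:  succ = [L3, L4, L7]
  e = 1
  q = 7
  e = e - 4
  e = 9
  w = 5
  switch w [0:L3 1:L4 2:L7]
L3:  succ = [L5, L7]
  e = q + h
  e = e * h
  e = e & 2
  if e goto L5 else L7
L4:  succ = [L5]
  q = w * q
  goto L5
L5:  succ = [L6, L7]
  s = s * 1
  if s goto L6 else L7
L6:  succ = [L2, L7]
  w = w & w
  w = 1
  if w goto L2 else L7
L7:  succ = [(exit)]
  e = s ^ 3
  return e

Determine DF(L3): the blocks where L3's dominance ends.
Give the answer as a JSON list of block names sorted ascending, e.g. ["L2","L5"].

Answer: ["L5", "L7"]

Working:
idom tree: L1←L0 L2←L0 L3←L2 L4←L2 L5←L2 L6←L5 L7←L2
Join-block Dom:
  L2: preds {L0,L6}: {L0} ∩ {L0,L2,L5,L6} = {L0}; idom=L0
  L5: preds {L3,L4}: {L0,L2,L3} ∩ {L0,L2,L4} = {L0,L2}; idom=L2
  L7: preds {L2,L3,L5,L6}: {L0,L2} ∩ {L0,L2,L3} ∩ {L0,L2,L5} ∩ {L0,L2,L5,L6} = {L0,L2}; idom=L2

DF walk-up:
  L2←L0: walk · to L0
  L2←L6: walk L6→L5→L2 to L0
  L5←L3: walk L3 to L2
  L5←L4: walk L4 to L2
  L7←L2: walk · to L2
  L7←L3: walk L3 to L2
  L7←L5: walk L5 to L2
  L7←L6: walk L6→L5 to L2
  DF(L0)=∅
  DF(L1)=∅
  DF(L2)={L2}
  DF(L3)={L5,L7}
  DF(L4)={L5}
  DF(L5)={L2,L7}
  DF(L6)={L2,L7}
  DF(L7)=∅

DF(L3) = ["L5", "L7"]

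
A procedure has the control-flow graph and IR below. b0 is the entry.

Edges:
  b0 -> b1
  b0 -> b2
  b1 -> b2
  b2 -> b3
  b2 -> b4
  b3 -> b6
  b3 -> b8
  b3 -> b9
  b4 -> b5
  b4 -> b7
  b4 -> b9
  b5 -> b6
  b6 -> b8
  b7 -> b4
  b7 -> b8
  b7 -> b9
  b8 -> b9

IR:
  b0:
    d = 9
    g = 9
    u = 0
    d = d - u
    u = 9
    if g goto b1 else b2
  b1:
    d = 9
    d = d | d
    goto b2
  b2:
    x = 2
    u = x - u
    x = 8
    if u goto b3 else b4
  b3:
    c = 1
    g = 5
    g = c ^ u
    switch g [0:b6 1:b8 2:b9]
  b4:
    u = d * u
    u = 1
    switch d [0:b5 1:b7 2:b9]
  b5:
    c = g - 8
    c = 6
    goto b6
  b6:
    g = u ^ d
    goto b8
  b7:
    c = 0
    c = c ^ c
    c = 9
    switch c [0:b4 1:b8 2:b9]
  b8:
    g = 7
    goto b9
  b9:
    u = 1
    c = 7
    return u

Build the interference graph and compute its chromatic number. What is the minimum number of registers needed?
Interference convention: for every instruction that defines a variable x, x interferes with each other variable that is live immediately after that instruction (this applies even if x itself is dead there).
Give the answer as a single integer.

Answer: 4

Derivation:
Block summaries:
  b0: {d,g,u} / ∅
  b1: {d} / ∅
  b2: {u,x} / {u}
  b3: {c,g} / {u}
  b4: {u} / {d,u}
  b5: {c} / {g}
  b6: {g} / {d,u}
  b7: {c} / ∅
  b8: {g} / ∅
  b9: {c,u} / ∅

Live sets:
  b0 li=∅ lo={d,g,u}
  b1 li={g,u} lo={d,g,u}
  b2 li={d,g,u} lo={d,g,u}
  b3 li={d,u} lo={d,u}
  b4 li={d,g,u} lo={d,g,u}
  b5 li={d,g,u} lo={d,u}
  b6 li={d,u} lo=∅
  b7 li={d,g,u} lo={d,g,u}
  b8 li=∅ lo=∅
  b9 li=∅ lo=∅

Conflict graph:
  c — {d,g,u}
  d — {c,g,u,x}
  g — {c,d,u,x}
  u — {c,d,g,x}
  x — {d,g,u}

Colouring:
  lower bound: {c,d,g,u} mutually conflict ⇒ χ ≥ 4
  assign c→c3 d→c0 g→c1 u→c2 x→c3 — no edge inside a register ⇒ χ ≤ 4
  χ = 4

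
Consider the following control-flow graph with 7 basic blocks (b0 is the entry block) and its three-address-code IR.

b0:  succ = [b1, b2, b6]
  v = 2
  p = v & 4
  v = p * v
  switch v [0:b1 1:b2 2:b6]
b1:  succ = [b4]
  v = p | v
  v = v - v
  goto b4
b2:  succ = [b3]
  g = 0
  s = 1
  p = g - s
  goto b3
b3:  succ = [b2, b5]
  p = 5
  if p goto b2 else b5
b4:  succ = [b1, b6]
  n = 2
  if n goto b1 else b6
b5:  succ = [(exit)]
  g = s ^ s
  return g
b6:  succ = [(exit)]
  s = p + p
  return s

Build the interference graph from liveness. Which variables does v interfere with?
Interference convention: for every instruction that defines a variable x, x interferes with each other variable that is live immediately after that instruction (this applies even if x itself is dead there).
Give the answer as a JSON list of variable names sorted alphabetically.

Block summaries:
  b0: {p,v} / ∅
  b1: {v} / {p,v}
  b2: {g,p,s} / ∅
  b3: {p} / ∅
  b4: {n} / ∅
  b5: {g} / {s}
  b6: {s} / {p}

Live sets:
  b0: in=∅ out={p,v}
  b1: in={p,v} out={p,v}
  b2: in=∅ out={s}
  b3: in={s} out={s}
  b4: in={p,v} out={p,v}
  b5: in={s} out=∅
  b6: in={p} out=∅

Conflict graph:
  g↔{s}
  n↔{p,v}
  p↔{n,s,v}
  s↔{g,p}
  v↔{n,p}

N(v) = ["n", "p"]

Answer: ["n", "p"]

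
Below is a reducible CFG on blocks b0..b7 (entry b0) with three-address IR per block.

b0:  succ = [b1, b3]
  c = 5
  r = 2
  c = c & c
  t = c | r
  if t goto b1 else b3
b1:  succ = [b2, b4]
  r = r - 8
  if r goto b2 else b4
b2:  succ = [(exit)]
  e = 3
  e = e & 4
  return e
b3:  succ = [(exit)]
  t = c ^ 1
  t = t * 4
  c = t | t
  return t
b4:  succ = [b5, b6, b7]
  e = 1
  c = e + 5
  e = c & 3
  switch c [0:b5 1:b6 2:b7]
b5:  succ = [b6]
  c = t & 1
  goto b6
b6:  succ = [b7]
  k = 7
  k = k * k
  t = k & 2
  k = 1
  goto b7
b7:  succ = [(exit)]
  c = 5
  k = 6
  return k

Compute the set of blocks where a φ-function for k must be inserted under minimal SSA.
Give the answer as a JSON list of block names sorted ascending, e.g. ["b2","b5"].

idom tree: b1←b0 b2←b1 b3←b0 b4←b1 b5←b4 b6←b4 b7←b4
Dom∩ at merges:
  b6: preds {b4,b5}: {b0,b1,b4} ∩ {b0,b1,b4,b5} = {b0,b1,b4}; idom=b4
  b7: preds {b4,b6}: {b0,b1,b4} ∩ {b0,b1,b4,b6} = {b0,b1,b4}; idom=b4

Frontier:
  join b6 pred b4: · stop@b4
  join b6 pred b5: b5 stop@b4
  join b7 pred b4: · stop@b4
  join b7 pred b6: b6 stop@b4
  b0: DF=∅
  b1: DF=∅
  b2: DF=∅
  b3: DF=∅
  b4: DF=∅
  b5: DF={b6}
  b6: DF={b7}
  b7: DF=∅

φ for k: defs {b6,b7}
  DF⁺ = {b7}

Answer: ["b7"]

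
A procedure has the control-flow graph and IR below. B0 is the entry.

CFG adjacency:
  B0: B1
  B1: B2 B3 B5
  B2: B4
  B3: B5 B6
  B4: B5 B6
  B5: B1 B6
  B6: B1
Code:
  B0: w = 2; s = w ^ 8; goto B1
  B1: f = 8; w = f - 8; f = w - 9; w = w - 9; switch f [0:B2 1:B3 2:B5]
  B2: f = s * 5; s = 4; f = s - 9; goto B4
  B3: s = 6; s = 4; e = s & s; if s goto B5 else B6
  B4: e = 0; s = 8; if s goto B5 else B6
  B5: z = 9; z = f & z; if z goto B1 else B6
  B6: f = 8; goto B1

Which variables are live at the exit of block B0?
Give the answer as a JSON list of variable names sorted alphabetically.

Answer: ["s"]

Derivation:
Per-block:
  B0 def {s,w} use ∅
  B1 def {f,w} use ∅
  B2 def {f,s} use {s}
  B3 def {e,s} use ∅
  B4 def {e,s} use ∅
  B5 def {z} use {f}
  B6 def {f} use ∅

Backward fixpoint:
  live B0: ∅→{s}
  live B1: {s}→{f,s}
  live B2: {s}→{f}
  live B3: {f}→{f,s}
  live B4: {f}→{f,s}
  live B5: {f,s}→{s}
  live B6: {s}→{s}

live-out(B0) = ["s"]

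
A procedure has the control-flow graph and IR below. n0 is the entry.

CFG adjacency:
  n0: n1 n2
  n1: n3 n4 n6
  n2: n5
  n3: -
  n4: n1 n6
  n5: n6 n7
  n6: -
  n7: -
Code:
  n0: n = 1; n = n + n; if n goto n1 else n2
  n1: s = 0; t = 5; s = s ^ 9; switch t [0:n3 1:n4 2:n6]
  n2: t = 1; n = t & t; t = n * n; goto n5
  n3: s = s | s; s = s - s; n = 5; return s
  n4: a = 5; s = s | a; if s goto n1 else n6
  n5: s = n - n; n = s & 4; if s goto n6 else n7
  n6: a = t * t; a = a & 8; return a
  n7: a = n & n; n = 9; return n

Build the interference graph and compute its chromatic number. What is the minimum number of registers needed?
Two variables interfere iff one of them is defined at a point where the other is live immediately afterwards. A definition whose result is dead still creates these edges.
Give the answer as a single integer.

Per-block:
  n0: def={n} ue=∅
  n1: def={s,t} ue=∅
  n2: def={n,t} ue=∅
  n3: def={n,s} ue={s}
  n4: def={a,s} ue={s}
  n5: def={n,s} ue={n}
  n6: def={a} ue={t}
  n7: def={a,n} ue={n}

Liveness:
  n0 li=∅ lo=∅
  n1 li=∅ lo={s,t}
  n2 li=∅ lo={n,t}
  n3 li={s} lo=∅
  n4 li={s,t} lo={t}
  n5 li={n,t} lo={n,t}
  n6 li={t} lo=∅
  n7 li={n} lo=∅

Interfere edges:
  a — {s,t}
  n — {s,t}
  s — {a,n,t}
  t — {a,n,s}

Chromatic number:
  {a,s,t} pairwise interfere (3-clique) ⇒ χ ≥ 3
  3-colouring: c0={s}  c1={t}  c2={a,n}
  χ = 3

Answer: 3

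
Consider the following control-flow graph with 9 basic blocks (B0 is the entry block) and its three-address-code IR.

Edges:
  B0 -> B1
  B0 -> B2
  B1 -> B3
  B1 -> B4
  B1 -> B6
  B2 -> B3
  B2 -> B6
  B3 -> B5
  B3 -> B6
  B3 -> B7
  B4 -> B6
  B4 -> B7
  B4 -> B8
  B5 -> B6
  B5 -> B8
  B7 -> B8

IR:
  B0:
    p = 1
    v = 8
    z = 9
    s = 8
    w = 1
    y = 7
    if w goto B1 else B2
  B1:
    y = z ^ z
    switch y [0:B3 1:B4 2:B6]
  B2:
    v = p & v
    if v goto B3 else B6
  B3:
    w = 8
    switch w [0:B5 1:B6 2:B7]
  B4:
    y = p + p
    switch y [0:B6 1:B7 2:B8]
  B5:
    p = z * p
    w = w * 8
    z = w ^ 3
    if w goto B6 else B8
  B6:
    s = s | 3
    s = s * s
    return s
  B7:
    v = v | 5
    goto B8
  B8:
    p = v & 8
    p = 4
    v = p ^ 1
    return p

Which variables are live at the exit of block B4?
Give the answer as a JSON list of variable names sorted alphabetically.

Answer: ["s", "v"]

Derivation:
def/use:
  B0: {p,s,v,w,y,z} / ∅
  B1: {y} / {z}
  B2: {v} / {p,v}
  B3: {w} / ∅
  B4: {y} / {p}
  B5: {p,w,z} / {p,w,z}
  B6: {s} / {s}
  B7: {v} / {v}
  B8: {p,v} / {v}

Liveness:
  B0: in=∅ out={p,s,v,z}
  B1: in={p,s,v,z} out={p,s,v,z}
  B2: in={p,s,v,z} out={p,s,v,z}
  B3: in={p,s,v,z} out={p,s,v,w,z}
  B4: in={p,s,v} out={s,v}
  B5: in={p,s,v,w,z} out={s,v}
  B6: in={s} out=∅
  B7: in={v} out={v}
  B8: in={v} out=∅

live-out(B4) = ["s", "v"]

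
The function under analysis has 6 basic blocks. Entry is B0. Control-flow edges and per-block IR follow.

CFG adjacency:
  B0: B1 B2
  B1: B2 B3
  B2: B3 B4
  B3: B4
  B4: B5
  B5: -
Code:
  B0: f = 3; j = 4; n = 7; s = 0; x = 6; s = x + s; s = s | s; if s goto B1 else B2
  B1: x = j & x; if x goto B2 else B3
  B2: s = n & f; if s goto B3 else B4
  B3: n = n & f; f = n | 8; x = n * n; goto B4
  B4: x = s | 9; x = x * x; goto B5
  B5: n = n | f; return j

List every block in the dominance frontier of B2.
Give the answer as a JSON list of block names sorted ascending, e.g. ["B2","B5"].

idom tree: B1←B0 B2←B0 B3←B0 B4←B0 B5←B4
Join-block Dom:
  B2: preds {B0,B1}: {B0} ∩ {B0,B1} = {B0}; idom=B0
  B3: preds {B1,B2}: {B0,B1} ∩ {B0,B2} = {B0}; idom=B0
  B4: preds {B2,B3}: {B0,B2} ∩ {B0,B3} = {B0}; idom=B0

Frontier:
  join B2 pred B0: · stop@B0
  join B2 pred B1: B1 stop@B0
  join B3 pred B1: B1 stop@B0
  join B3 pred B2: B2 stop@B0
  join B4 pred B2: B2 stop@B0
  join B4 pred B3: B3 stop@B0
  B0 → ∅
  B1 → {B2,B3}
  B2 → {B3,B4}
  B3 → {B4}
  B4 → ∅
  B5 → ∅

DF(B2) = ["B3", "B4"]

Answer: ["B3", "B4"]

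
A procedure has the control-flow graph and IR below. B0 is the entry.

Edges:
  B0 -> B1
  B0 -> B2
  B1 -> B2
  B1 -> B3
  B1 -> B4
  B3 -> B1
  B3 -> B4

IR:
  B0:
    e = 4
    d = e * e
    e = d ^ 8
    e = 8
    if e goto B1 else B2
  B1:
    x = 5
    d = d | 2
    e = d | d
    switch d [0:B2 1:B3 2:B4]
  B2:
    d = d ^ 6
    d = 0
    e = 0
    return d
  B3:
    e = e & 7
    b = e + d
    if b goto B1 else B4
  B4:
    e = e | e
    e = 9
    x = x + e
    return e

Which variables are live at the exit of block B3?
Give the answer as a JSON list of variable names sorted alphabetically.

Block summaries:
  B0: {d,e} / ∅
  B1: {d,e,x} / {d}
  B2: {d,e} / {d}
  B3: {b,e} / {d,e}
  B4: {e,x} / {e,x}

Backward fixpoint:
  B0 li=∅ lo={d}
  B1 li={d} lo={d,e,x}
  B2 li={d} lo=∅
  B3 li={d,e,x} lo={d,e,x}
  B4 li={e,x} lo=∅

live-out(B3) = ["d", "e", "x"]

Answer: ["d", "e", "x"]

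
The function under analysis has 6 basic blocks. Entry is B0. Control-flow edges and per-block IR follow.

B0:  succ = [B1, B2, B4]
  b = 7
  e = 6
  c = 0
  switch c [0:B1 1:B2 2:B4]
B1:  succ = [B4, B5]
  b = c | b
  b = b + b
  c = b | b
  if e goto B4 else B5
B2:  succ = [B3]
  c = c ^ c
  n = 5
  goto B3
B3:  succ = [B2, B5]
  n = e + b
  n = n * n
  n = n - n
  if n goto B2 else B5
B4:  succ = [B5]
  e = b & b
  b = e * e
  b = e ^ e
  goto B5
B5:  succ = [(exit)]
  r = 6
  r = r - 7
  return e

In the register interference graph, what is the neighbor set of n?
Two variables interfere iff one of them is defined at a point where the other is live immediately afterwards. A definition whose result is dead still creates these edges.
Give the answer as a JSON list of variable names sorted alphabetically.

Per-block:
  B0: def={b,c,e} ue=∅
  B1: def={b,c} ue={b,c,e}
  B2: def={c,n} ue={c}
  B3: def={n} ue={b,e}
  B4: def={b,e} ue={b}
  B5: def={r} ue={e}

Backward fixpoint:
  live B0: ∅→{b,c,e}
  live B1: {b,c,e}→{b,e}
  live B2: {b,c,e}→{b,c,e}
  live B3: {b,c,e}→{b,c,e}
  live B4: {b}→{e}
  live B5: {e}→∅

Interference:
  b — {c,e,n}
  c — {b,e,n}
  e — {b,c,n,r}
  n — {b,c,e}
  r — {e}

N(n) = ["b", "c", "e"]

Answer: ["b", "c", "e"]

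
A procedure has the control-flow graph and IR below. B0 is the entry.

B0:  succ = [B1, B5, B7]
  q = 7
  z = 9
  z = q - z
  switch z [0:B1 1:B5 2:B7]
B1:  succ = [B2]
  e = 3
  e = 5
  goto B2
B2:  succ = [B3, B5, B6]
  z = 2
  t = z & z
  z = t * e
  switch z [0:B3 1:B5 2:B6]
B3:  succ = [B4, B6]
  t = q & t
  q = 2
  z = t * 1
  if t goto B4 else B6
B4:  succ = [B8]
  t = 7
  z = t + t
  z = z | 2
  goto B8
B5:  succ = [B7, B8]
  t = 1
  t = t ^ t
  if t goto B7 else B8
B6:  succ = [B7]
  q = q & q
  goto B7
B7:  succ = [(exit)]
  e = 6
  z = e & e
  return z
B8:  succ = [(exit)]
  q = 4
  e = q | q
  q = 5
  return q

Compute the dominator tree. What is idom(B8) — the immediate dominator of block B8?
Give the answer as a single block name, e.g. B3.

Answer: B0

Analysis:
idom tree: B1←B0 B2←B1 B3←B2 B4←B3 B5←B0 B6←B2 B7←B0 B8←B0
Dom at joins:
  B5: preds {B0,B2}: {B0} ∩ {B0,B1,B2} = {B0}; idom=B0
  B6: preds {B2,B3}: {B0,B1,B2} ∩ {B0,B1,B2,B3} = {B0,B1,B2}; idom=B2
  B7: preds {B0,B5,B6}: {B0} ∩ {B0,B5} ∩ {B0,B1,B2,B6} = {B0}; idom=B0
  B8: preds {B4,B5}: {B0,B1,B2,B3,B4} ∩ {B0,B5} = {B0}; idom=B0

idom(B8) = B0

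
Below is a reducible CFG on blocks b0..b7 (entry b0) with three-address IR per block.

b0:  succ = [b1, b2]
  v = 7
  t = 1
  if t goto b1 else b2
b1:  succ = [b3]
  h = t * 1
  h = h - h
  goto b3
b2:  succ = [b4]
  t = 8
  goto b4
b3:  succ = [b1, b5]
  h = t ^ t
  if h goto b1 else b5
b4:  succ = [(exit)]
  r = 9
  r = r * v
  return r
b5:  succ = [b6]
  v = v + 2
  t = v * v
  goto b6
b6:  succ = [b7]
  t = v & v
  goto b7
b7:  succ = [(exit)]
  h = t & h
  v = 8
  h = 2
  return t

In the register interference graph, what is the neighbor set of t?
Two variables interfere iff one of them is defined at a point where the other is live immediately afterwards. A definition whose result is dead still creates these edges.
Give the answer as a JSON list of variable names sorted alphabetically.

def/use:
  b0: def={t,v} ue=∅
  b1: def={h} ue={t}
  b2: def={t} ue=∅
  b3: def={h} ue={t}
  b4: def={r} ue={v}
  b5: def={t,v} ue={v}
  b6: def={t} ue={v}
  b7: def={h,v} ue={h,t}

Backward fixpoint:
  b0: in=∅ out={t,v}
  b1: in={t,v} out={t,v}
  b2: in={v} out={v}
  b3: in={t,v} out={h,t,v}
  b4: in={v} out=∅
  b5: in={h,v} out={h,v}
  b6: in={h,v} out={h,t}
  b7: in={h,t} out=∅

Interfere edges:
  h — {t,v}
  r — {v}
  t — {h,v}
  v — {h,r,t}

N(t) = ["h", "v"]

Answer: ["h", "v"]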